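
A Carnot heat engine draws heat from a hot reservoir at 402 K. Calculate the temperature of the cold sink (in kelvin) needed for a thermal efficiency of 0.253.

T_C ≈ 300.3 K

From η = 1 − T_C/T_H, T_C = T_H·(1 − η) = 402.00 × (1 − 0.253) = 300.3 K.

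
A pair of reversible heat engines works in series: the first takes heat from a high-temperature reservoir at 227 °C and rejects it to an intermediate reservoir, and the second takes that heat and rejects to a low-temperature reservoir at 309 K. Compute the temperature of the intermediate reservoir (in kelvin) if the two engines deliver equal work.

T_H = 227 °C → 227 + 273.15 = 500.15 K.
For reversible stages Q_m = Q_H·(T_m/T_H). Setting W₁ = Q_H(1 − T_m/T_H) equal to W₂ = Q_m(1 − T_C/T_m) = Q_H·(T_m − T_C)/T_H gives T_H − T_m = T_m − T_C, so T_m = (T_H + T_C)/2 = (500.15 + 309.00)/2 = 405 K.

T_m ≈ 405 K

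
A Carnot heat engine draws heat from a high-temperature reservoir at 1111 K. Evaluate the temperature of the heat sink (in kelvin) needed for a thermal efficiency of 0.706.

T_C ≈ 326.6 K

From η = 1 − T_C/T_H, T_C = T_H·(1 − η) = 1111.00 × (1 − 0.706) = 326.6 K.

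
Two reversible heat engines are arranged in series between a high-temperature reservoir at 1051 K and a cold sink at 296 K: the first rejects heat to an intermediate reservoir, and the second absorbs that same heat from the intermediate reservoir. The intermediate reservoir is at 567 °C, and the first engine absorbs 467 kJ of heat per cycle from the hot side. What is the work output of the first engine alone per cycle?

T_m = 567 °C → 567 + 273.15 = 840.15 K.
First-stage efficiency η₁ = 1 − T_m/T_H = 1 − 840.15/1051.00 = 0.2006.
W₁ = η₁·Q_H = 0.2006 × 467 = 93.69 kJ.

W₁ ≈ 93.69 kJ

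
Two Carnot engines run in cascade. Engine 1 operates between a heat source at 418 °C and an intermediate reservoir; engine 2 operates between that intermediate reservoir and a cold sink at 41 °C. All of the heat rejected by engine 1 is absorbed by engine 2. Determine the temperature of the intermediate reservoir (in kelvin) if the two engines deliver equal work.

T_H = 418 °C → 418 + 273.15 = 691.15 K.
T_C = 41 °C → 41 + 273.15 = 314.15 K.
For reversible stages Q_m = Q_H·(T_m/T_H). Setting W₁ = Q_H(1 − T_m/T_H) equal to W₂ = Q_m(1 − T_C/T_m) = Q_H·(T_m − T_C)/T_H gives T_H − T_m = T_m − T_C, so T_m = (T_H + T_C)/2 = (691.15 + 314.15)/2 = 503 K.

T_m ≈ 503 K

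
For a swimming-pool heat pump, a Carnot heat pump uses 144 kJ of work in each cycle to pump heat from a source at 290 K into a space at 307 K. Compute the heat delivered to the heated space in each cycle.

Q_H ≈ 2600 kJ

For a reversible heat pump, COP_HP = T_H/(T_H − T_C) = 307.00/17.00 = 18.0588.
Q_H = COP_HP · W = 18.0588 × 144 = 2600 kJ.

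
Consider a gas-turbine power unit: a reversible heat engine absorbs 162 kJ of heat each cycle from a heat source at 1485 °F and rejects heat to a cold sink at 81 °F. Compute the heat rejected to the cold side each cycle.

Q_C ≈ 45.04 kJ

T_H = 1485 °F → (1485 − 32) × 5/9 = 807.22 °C = 1080.37 K.
T_C = 81 °F → (81 − 32) × 5/9 = 27.22 °C = 300.37 K.
Carnot efficiency: η = 1 − T_C/T_H = 1 − 300.37/1080.37 = 0.7220.
For a reversible cycle Q_C/Q_H = T_C/T_H, so Q_C = 162 × 300.37/1080.37 = 45.04 kJ.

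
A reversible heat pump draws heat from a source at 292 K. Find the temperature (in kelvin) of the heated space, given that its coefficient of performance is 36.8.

T_H ≈ 300.2 K

COP_HP = T_H/(T_H − T_C) ⇒ T_H = T_C·COP_HP/(COP_HP − 1) = 292.00 × 36.8/(36.8 − 1) = 300.2 K.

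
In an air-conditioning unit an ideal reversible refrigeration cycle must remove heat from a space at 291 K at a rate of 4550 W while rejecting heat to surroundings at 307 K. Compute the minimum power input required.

Carnot COP: COP_R = T_C/(T_H − T_C) = 291.00/16.00 = 18.1875.
W = Q_C/COP_R = 4550/18.1875 = 250.2 W.

Ẇ_in ≈ 250.2 W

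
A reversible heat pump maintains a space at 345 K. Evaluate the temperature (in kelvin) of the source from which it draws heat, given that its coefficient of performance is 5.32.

T_C ≈ 280 K

COP_HP = T_H/(T_H − T_C) ⇒ T_C = T_H·(COP_HP − 1)/COP_HP = 345.00 × (5.32 − 1)/5.32 = 280 K.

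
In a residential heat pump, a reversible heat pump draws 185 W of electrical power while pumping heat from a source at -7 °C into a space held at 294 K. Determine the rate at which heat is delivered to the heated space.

T_C = -7 °C → -7 + 273.15 = 266.15 K.
COP_HP = T_H/(T_H − T_C) = 294.00/27.85 = 10.5566.
Q_H = COP_HP · W = 10.5566 × 185 = 1950 W.

Q̇_H ≈ 1950 W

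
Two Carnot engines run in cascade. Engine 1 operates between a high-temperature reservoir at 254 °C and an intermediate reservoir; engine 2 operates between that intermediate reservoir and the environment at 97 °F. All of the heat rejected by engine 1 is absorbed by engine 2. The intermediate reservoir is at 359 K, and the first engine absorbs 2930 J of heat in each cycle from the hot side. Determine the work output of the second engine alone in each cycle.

W₂ ≈ 276 J

T_H = 254 °C → 254 + 273.15 = 527.15 K.
T_C = 97 °F → (97 − 32) × 5/9 = 36.11 °C = 309.26 K.
Heat entering the second stage: Q_m = Q_H·(T_m/T_H) = 2930 × 359.00/527.15 = 2000 J.
Second-stage efficiency η₂ = 1 − T_C/T_m = 1 − 309.26/359.00 = 0.1385, so W₂ = η₂·Q_m = 276 J.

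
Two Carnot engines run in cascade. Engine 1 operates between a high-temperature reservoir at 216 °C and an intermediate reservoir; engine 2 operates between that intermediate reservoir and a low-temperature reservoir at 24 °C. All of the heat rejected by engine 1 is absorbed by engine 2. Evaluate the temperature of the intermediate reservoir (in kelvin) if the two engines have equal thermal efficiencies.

T_H = 216 °C → 216 + 273.15 = 489.15 K.
T_C = 24 °C → 24 + 273.15 = 297.15 K.
Equal efficiencies require 1 − T_m/T_H = 1 − T_C/T_m, i.e. T_m/T_H = T_C/T_m, so T_m = √(T_H·T_C) = √(489.15 × 297.15) = 381.2 K.

T_m ≈ 381.2 K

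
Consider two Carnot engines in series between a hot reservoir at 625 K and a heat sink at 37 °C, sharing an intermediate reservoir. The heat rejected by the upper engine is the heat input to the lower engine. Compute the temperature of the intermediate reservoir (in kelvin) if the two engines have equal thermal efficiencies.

T_C = 37 °C → 37 + 273.15 = 310.15 K.
Equal efficiencies require 1 − T_m/T_H = 1 − T_C/T_m, i.e. T_m/T_H = T_C/T_m, so T_m = √(T_H·T_C) = √(625.00 × 310.15) = 440 K.

T_m ≈ 440 K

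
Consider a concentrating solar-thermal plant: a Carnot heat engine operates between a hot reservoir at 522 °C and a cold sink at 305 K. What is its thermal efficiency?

T_H = 522 °C → 522 + 273.15 = 795.15 K.
The Carnot efficiency is η = 1 − T_C/T_H = 1 − 305.00/795.15 = 0.6164.

η ≈ 0.6164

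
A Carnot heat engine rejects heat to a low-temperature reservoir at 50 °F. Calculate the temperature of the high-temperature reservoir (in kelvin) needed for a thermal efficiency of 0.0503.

T_H ≈ 298 K

T_C = 50 °F → (50 − 32) × 5/9 = 10.00 °C = 283.15 K.
From η = 1 − T_C/T_H, solving for T_H gives T_H = T_C/(1 − η) = 283.15/(1 − 0.0503) = 298 K.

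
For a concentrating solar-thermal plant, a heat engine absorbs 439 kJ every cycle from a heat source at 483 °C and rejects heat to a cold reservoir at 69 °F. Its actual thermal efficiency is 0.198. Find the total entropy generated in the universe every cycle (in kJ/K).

T_H = 483 °C → 483 + 273.15 = 756.15 K.
T_C = 69 °F → (69 − 32) × 5/9 = 20.56 °C = 293.71 K.
W = η·Q_H = 0.198 × 439 = 86.92 kJ, so Q_C = Q_H − W = 352.1 kJ.
The hot reservoir loses entropy Q_H/T_H = 439/756.15 = 0.5806 kJ/K; the cold reservoir gains Q_C/T_C = 352.1/293.71 = 1.199 kJ/K.
ΔS_univ = −Q_H/T_H + Q_C/T_C = 0.6182 kJ/K (> 0, since η = 0.198 < η_Carnot = 0.612).

ΔS_univ ≈ 0.6182 kJ/K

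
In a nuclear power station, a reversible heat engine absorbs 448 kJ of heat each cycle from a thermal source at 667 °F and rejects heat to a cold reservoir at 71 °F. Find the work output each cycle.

W ≈ 237 kJ

T_H = 667 °F → (667 − 32) × 5/9 = 352.78 °C = 625.93 K.
T_C = 71 °F → (71 − 32) × 5/9 = 21.67 °C = 294.82 K.
η_rev = 1 − T_C/T_H = 1 − 294.82/625.93 = 0.5290.
W = η·Q_H = 0.5290 × 448 = 237 kJ.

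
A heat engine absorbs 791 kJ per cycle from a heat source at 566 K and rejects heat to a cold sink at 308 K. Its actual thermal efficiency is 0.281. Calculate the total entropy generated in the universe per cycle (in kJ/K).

ΔS_univ ≈ 0.4490 kJ/K

W = η·Q_H = 0.281 × 791 = 222.3 kJ, so Q_C = Q_H − W = 568.7 kJ.
The hot reservoir loses entropy Q_H/T_H = 791/566.00 = 1.398 kJ/K; the cold reservoir gains Q_C/T_C = 568.7/308.00 = 1.847 kJ/K.
ΔS_univ = −Q_H/T_H + Q_C/T_C = 0.4490 kJ/K (> 0, since η = 0.281 < η_Carnot = 0.456).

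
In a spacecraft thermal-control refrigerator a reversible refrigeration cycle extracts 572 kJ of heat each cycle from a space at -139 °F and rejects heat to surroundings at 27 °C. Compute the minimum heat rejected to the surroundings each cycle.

Q_H ≈ 964 kJ

T_H = 27 °C → 27 + 273.15 = 300.15 K.
T_C = -139 °F → (-139 − 32) × 5/9 = -95.00 °C = 178.15 K.
For a reversible cycle Q_H/Q_C = T_H/T_C, so Q_H = Q_C·T_H/T_C = 572 × 300.15/178.15 = 964 kJ.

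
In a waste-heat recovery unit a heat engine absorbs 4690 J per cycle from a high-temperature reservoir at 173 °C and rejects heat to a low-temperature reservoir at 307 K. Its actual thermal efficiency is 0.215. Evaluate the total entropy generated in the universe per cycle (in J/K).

ΔS_univ ≈ 1.480 J/K

T_H = 173 °C → 173 + 273.15 = 446.15 K.
W = η·Q_H = 0.215 × 4690 = 1008 J, so Q_C = Q_H − W = 3682 J.
Entropy balance on the reservoirs: −Q_H/T_H = -10.51 J/K, +Q_C/T_C = 11.99 J/K.
ΔS_univ = −Q_H/T_H + Q_C/T_C = 1.480 J/K (> 0, since η = 0.215 < η_Carnot = 0.312).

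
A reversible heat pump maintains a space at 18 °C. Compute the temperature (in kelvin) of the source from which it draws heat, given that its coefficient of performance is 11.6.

T_C ≈ 266.1 K

T_H = 18 °C → 18 + 273.15 = 291.15 K.
COP_HP = T_H/(T_H − T_C) ⇒ T_C = T_H·(COP_HP − 1)/COP_HP = 291.15 × (11.6 − 1)/11.6 = 266.1 K.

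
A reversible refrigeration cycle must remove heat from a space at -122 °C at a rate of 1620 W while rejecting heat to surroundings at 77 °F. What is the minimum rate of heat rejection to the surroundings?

T_H = 77 °F → (77 − 32) × 5/9 = 25.00 °C = 298.15 K.
T_C = -122 °C → -122 + 273.15 = 151.15 K.
For a reversible cycle Q_H/Q_C = T_H/T_C, so Q_H = Q_C·T_H/T_C = 1620 × 298.15/151.15 = 3196 W.

Q̇_H ≈ 3196 W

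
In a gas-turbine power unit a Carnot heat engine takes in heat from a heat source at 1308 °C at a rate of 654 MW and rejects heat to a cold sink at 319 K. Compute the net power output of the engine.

Ẇ ≈ 522 MW

T_H = 1308 °C → 1308 + 273.15 = 1581.15 K.
Carnot efficiency: η = 1 − T_C/T_H = 1 − 319.00/1581.15 = 0.7982.
W = η·Q_H = 0.7982 × 654 = 522 MW.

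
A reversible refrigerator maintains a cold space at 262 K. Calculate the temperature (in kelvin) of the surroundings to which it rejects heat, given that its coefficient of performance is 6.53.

COP_R = T_C/(T_H − T_C) ⇒ T_H = T_C·(1 + 1/COP_R) = 262.00 × (1 + 1/6.53) = 302 K.

T_H ≈ 302 K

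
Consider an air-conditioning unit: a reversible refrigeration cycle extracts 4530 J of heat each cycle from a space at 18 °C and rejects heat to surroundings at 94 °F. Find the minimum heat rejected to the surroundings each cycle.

T_H = 94 °F → (94 − 32) × 5/9 = 34.44 °C = 307.59 K.
T_C = 18 °C → 18 + 273.15 = 291.15 K.
For a reversible cycle Q_H/Q_C = T_H/T_C, so Q_H = Q_C·T_H/T_C = 4530 × 307.59/291.15 = 4790 J.

Q_H ≈ 4790 J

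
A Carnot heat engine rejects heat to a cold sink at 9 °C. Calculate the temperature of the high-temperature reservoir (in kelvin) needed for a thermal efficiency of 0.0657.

T_C = 9 °C → 9 + 273.15 = 282.15 K.
From η = 1 − T_C/T_H, solving for T_H gives T_H = T_C/(1 − η) = 282.15/(1 − 0.0657) = 302 K.

T_H ≈ 302 K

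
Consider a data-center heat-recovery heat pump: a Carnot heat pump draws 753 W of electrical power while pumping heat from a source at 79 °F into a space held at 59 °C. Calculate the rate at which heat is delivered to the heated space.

Q̇_H ≈ 7600 W

T_H = 59 °C → 59 + 273.15 = 332.15 K.
T_C = 79 °F → (79 − 32) × 5/9 = 26.11 °C = 299.26 K.
For a reversible heat pump, COP_HP = T_H/(T_H − T_C) = 332.15/32.89 = 10.0992.
Q_H = COP_HP · W = 10.0992 × 753 = 7600 W.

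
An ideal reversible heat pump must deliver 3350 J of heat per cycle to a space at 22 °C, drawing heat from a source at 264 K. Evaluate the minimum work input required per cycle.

W_in ≈ 354 J

T_H = 22 °C → 22 + 273.15 = 295.15 K.
For a reversible heat pump, COP_HP = T_H/(T_H − T_C) = 295.15/31.15 = 9.4751.
W = Q_H/COP_HP = 3350/9.4751 = 354 J.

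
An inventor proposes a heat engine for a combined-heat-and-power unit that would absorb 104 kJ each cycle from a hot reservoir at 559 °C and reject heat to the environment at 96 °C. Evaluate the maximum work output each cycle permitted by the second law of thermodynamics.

W_max ≈ 57.9 kJ

T_H = 559 °C → 559 + 273.15 = 832.15 K.
T_C = 96 °C → 96 + 273.15 = 369.15 K.
The upper bound on efficiency is η_max = 1 − T_C/T_H = 1 − 369.15/832.15 = 0.5564.
W_max = η_max · Q_H = 0.5564 × 104 = 57.9 kJ.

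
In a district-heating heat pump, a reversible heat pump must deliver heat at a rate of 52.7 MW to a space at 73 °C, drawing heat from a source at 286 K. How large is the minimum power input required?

Ẇ_in ≈ 9.16 MW

T_H = 73 °C → 73 + 273.15 = 346.15 K.
The Carnot heat-pump COP is COP_HP = T_H/(T_H − T_C) = 346.15/60.15 = 5.7548.
W = Q_H/COP_HP = 52.7/5.7548 = 9.16 MW.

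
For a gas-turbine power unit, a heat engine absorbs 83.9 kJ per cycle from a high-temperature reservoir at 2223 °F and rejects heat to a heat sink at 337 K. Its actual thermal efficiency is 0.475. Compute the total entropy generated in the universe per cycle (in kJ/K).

ΔS_univ ≈ 0.0744 kJ/K

T_H = 2223 °F → (2223 − 32) × 5/9 = 1217.22 °C = 1490.37 K.
W = η·Q_H = 0.475 × 83.9 = 39.85 kJ, so Q_C = Q_H − W = 44.05 kJ.
The hot reservoir loses entropy Q_H/T_H = 83.9/1490.37 = 0.05629 kJ/K; the cold reservoir gains Q_C/T_C = 44.05/337.00 = 0.1307 kJ/K.
ΔS_univ = −Q_H/T_H + Q_C/T_C = 0.0744 kJ/K (> 0, since η = 0.475 < η_Carnot = 0.774).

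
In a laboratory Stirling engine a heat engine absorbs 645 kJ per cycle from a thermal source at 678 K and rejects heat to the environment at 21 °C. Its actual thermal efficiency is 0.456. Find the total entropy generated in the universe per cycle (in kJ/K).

T_C = 21 °C → 21 + 273.15 = 294.15 K.
W = η·Q_H = 0.456 × 645 = 294.1 kJ, so Q_C = Q_H − W = 350.9 kJ.
Entropy balance on the reservoirs: −Q_H/T_H = -0.9513 kJ/K, +Q_C/T_C = 1.193 kJ/K.
ΔS_univ = −Q_H/T_H + Q_C/T_C = 0.242 kJ/K (> 0, since η = 0.456 < η_Carnot = 0.566).

ΔS_univ ≈ 0.242 kJ/K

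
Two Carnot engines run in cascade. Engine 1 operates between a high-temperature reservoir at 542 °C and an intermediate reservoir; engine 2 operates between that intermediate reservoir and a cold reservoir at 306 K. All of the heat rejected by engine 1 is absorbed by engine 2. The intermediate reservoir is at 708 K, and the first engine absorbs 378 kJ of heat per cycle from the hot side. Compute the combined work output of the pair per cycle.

T_H = 542 °C → 542 + 273.15 = 815.15 K.
Two reversible stages in series are equivalent to a single Carnot engine between T_H and T_C, so η_total = 1 − T_C/T_H = 1 − 306.00/815.15 = 0.6246.
W_total = η_total · Q_H = 0.6246 × 378 = 236 kJ.

W_total ≈ 236 kJ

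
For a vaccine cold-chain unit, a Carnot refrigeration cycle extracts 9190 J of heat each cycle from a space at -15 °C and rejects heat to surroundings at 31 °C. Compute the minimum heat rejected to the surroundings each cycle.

Q_H ≈ 10830 J

T_H = 31 °C → 31 + 273.15 = 304.15 K.
T_C = -15 °C → -15 + 273.15 = 258.15 K.
For a reversible cycle Q_H/Q_C = T_H/T_C, so Q_H = Q_C·T_H/T_C = 9190 × 304.15/258.15 = 10830 J.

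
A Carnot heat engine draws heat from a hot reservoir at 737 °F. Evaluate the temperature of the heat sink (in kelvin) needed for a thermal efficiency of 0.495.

T_C ≈ 336 K

T_H = 737 °F → (737 − 32) × 5/9 = 391.67 °C = 664.82 K.
From η = 1 − T_C/T_H, T_C = T_H·(1 − η) = 664.82 × (1 − 0.495) = 336 K.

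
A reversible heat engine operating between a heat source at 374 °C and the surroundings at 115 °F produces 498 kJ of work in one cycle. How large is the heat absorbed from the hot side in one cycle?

T_H = 374 °C → 374 + 273.15 = 647.15 K.
T_C = 115 °F → (115 − 32) × 5/9 = 46.11 °C = 319.26 K.
η_rev = 1 − T_C/T_H = 1 − 319.26/647.15 = 0.5067.
Q_H = W/η = 498/0.5067 = 982.9 kJ.

Q_H ≈ 982.9 kJ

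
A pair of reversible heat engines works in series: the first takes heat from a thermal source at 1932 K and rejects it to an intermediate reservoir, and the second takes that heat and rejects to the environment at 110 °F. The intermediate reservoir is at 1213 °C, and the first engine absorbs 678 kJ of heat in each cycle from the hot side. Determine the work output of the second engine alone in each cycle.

T_C = 110 °F → (110 − 32) × 5/9 = 43.33 °C = 316.48 K.
T_m = 1213 °C → 1213 + 273.15 = 1486.15 K.
Heat entering the second stage: Q_m = Q_H·(T_m/T_H) = 678 × 1486.15/1932.00 = 522 kJ.
Second-stage efficiency η₂ = 1 − T_C/T_m = 1 − 316.48/1486.15 = 0.7870, so W₂ = η₂·Q_m = 410 kJ.

W₂ ≈ 410 kJ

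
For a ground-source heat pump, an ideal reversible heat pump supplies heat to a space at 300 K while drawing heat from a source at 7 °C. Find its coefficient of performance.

COP_HP ≈ 15.11

T_C = 7 °C → 7 + 273.15 = 280.15 K.
Reversible heating COP: COP_HP = T_H/(T_H − T_C) = 300.00/(300.00 − 280.15) = 15.11.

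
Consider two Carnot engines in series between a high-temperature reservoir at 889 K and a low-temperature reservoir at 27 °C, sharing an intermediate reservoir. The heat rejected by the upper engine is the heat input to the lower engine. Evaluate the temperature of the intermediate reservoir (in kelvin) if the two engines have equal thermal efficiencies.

T_C = 27 °C → 27 + 273.15 = 300.15 K.
Equal efficiencies require 1 − T_m/T_H = 1 − T_C/T_m, i.e. T_m/T_H = T_C/T_m, so T_m = √(T_H·T_C) = √(889.00 × 300.15) = 517 K.

T_m ≈ 517 K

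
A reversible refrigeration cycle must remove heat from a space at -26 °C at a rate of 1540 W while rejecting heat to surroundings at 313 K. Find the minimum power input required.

Ẇ_in ≈ 410 W

T_C = -26 °C → -26 + 273.15 = 247.15 K.
The reversible coefficient of performance is COP_R = T_C/(T_H − T_C) = 247.15/65.85 = 3.7532.
W = Q_C/COP_R = 1540/3.7532 = 410 W.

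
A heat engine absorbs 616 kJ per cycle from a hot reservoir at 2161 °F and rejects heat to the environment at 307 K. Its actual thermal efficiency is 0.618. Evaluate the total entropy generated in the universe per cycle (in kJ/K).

ΔS_univ ≈ 0.3434 kJ/K

T_H = 2161 °F → (2161 − 32) × 5/9 = 1182.78 °C = 1455.93 K.
W = η·Q_H = 0.618 × 616 = 380.7 kJ, so Q_C = Q_H − W = 235.3 kJ.
Entropy balance on the reservoirs: −Q_H/T_H = -0.4231 kJ/K, +Q_C/T_C = 0.7665 kJ/K.
ΔS_univ = −Q_H/T_H + Q_C/T_C = 0.3434 kJ/K (> 0, since η = 0.618 < η_Carnot = 0.789).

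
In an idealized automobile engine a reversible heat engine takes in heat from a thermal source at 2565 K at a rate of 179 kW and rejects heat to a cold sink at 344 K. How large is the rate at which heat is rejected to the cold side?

Carnot efficiency: η = 1 − T_C/T_H = 1 − 344.00/2565.00 = 0.8659.
For a reversible cycle Q_C/Q_H = T_C/T_H, so Q_C = 179 × 344.00/2565.00 = 24.01 kW.

Q̇_C ≈ 24.01 kW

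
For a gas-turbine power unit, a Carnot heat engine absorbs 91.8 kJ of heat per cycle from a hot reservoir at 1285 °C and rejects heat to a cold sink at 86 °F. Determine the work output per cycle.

T_H = 1285 °C → 1285 + 273.15 = 1558.15 K.
T_C = 86 °F → (86 − 32) × 5/9 = 30.00 °C = 303.15 K.
The Carnot efficiency is η = 1 − T_C/T_H = 1 − 303.15/1558.15 = 0.8054.
W = η·Q_H = 0.8054 × 91.8 = 73.9 kJ.

W ≈ 73.9 kJ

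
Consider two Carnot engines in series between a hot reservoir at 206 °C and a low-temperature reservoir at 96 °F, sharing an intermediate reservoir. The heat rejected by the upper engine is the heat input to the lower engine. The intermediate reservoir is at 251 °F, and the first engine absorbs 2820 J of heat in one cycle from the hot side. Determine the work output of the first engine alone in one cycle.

W₁ ≈ 496.3 J

T_H = 206 °C → 206 + 273.15 = 479.15 K.
T_C = 96 °F → (96 − 32) × 5/9 = 35.56 °C = 308.71 K.
T_m = 251 °F → (251 − 32) × 5/9 = 121.67 °C = 394.82 K.
First-stage efficiency η₁ = 1 − T_m/T_H = 1 − 394.82/479.15 = 0.1760.
W₁ = η₁·Q_H = 0.1760 × 2820 = 496.3 J.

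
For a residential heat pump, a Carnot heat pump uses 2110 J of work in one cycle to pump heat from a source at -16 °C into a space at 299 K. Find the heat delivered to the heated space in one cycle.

Q_H ≈ 15100 J

T_C = -16 °C → -16 + 273.15 = 257.15 K.
Reversible heating COP: COP_HP = T_H/(T_H − T_C) = 299.00/41.85 = 7.1446.
Q_H = COP_HP · W = 7.1446 × 2110 = 15100 J.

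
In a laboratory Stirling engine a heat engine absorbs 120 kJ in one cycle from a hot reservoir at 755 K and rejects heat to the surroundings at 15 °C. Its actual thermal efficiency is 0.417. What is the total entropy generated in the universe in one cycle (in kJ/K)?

ΔS_univ ≈ 0.0838 kJ/K

T_C = 15 °C → 15 + 273.15 = 288.15 K.
W = η·Q_H = 0.417 × 120 = 50.04 kJ, so Q_C = Q_H − W = 69.96 kJ.
Reservoir entropy changes: ΔS_H = −Q_H/T_H = −120/755.00 = -0.1589 kJ/K and ΔS_C = +Q_C/T_C = 69.96/288.15 = 0.2428 kJ/K.
ΔS_univ = −Q_H/T_H + Q_C/T_C = 0.0838 kJ/K (> 0, since η = 0.417 < η_Carnot = 0.618).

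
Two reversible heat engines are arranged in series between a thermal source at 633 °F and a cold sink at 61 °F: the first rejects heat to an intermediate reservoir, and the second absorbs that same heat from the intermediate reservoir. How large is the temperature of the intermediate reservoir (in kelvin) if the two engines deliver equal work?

T_H = 633 °F → (633 − 32) × 5/9 = 333.89 °C = 607.04 K.
T_C = 61 °F → (61 − 32) × 5/9 = 16.11 °C = 289.26 K.
For reversible stages Q_m = Q_H·(T_m/T_H). Setting W₁ = Q_H(1 − T_m/T_H) equal to W₂ = Q_m(1 − T_C/T_m) = Q_H·(T_m − T_C)/T_H gives T_H − T_m = T_m − T_C, so T_m = (T_H + T_C)/2 = (607.04 + 289.26)/2 = 448.1 K.

T_m ≈ 448.1 K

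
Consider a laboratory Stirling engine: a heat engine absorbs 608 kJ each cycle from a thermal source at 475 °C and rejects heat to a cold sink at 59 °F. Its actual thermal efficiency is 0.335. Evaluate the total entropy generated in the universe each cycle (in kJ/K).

ΔS_univ ≈ 0.5905 kJ/K

T_H = 475 °C → 475 + 273.15 = 748.15 K.
T_C = 59 °F → (59 − 32) × 5/9 = 15.00 °C = 288.15 K.
W = η·Q_H = 0.335 × 608 = 203.7 kJ, so Q_C = Q_H − W = 404.3 kJ.
Reservoir entropy changes: ΔS_H = −Q_H/T_H = −608/748.15 = -0.8127 kJ/K and ΔS_C = +Q_C/T_C = 404.3/288.15 = 1.403 kJ/K.
ΔS_univ = −Q_H/T_H + Q_C/T_C = 0.5905 kJ/K (> 0, since η = 0.335 < η_Carnot = 0.615).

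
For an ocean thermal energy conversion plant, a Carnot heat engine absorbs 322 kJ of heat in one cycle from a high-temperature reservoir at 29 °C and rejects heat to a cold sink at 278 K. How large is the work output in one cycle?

W ≈ 25.7 kJ

T_H = 29 °C → 29 + 273.15 = 302.15 K.
The Carnot efficiency is η = 1 − T_C/T_H = 1 − 278.00/302.15 = 0.0799.
W = η·Q_H = 0.0799 × 322 = 25.7 kJ.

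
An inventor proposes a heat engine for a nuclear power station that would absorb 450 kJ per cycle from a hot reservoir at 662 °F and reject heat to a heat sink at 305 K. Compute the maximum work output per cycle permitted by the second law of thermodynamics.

W_max ≈ 230 kJ

T_H = 662 °F → (662 − 32) × 5/9 = 350.00 °C = 623.15 K.
By the Carnot theorem, η_max = 1 − T_C/T_H = 1 − 305.00/623.15 = 0.5106.
W_max = η_max · Q_H = 0.5106 × 450 = 230 kJ.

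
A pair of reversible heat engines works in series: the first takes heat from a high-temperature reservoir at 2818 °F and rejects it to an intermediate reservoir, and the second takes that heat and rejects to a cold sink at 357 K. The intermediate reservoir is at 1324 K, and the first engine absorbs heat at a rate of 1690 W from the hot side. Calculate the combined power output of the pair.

T_H = 2818 °F → (2818 − 32) × 5/9 = 1547.78 °C = 1820.93 K.
Two reversible stages in series are equivalent to a single Carnot engine between T_H and T_C, so η_total = 1 − T_C/T_H = 1 − 357.00/1820.93 = 0.8039.
W_total = η_total · Q_H = 0.8039 × 1690 = 1360 W.

Ẇ_total ≈ 1360 W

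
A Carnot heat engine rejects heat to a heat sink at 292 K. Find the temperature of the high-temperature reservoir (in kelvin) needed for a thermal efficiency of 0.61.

T_H ≈ 748.7 K

From η = 1 − T_C/T_H, solving for T_H gives T_H = T_C/(1 − η) = 292.00/(1 − 0.61) = 748.7 K.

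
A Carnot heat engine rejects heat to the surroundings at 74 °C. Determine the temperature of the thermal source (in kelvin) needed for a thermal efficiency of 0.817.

T_C = 74 °C → 74 + 273.15 = 347.15 K.
From η = 1 − T_C/T_H, solving for T_H gives T_H = T_C/(1 − η) = 347.15/(1 − 0.817) = 1900 K.

T_H ≈ 1900 K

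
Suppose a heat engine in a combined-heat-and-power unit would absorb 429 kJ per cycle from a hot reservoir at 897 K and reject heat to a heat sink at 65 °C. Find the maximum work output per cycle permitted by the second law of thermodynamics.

W_max ≈ 267 kJ

T_C = 65 °C → 65 + 273.15 = 338.15 K.
By the Carnot theorem, η_max = 1 − T_C/T_H = 1 − 338.15/897.00 = 0.6230.
W_max = η_max · Q_H = 0.6230 × 429 = 267 kJ.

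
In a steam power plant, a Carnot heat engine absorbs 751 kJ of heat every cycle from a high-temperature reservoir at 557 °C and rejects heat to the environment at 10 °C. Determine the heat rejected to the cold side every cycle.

Q_C ≈ 256 kJ

T_H = 557 °C → 557 + 273.15 = 830.15 K.
T_C = 10 °C → 10 + 273.15 = 283.15 K.
For a reversible engine, η = 1 − T_C/T_H = 1 − 283.15/830.15 = 0.6589.
For a reversible cycle Q_C/Q_H = T_C/T_H, so Q_C = 751 × 283.15/830.15 = 256 kJ.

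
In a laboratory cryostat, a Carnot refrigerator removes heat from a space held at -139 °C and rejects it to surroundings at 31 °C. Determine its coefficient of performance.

T_H = 31 °C → 31 + 273.15 = 304.15 K.
T_C = -139 °C → -139 + 273.15 = 134.15 K.
For a reversible refrigerator, COP_R = T_C/(T_H − T_C) = 134.15/(304.15 − 134.15) = 0.789.

COP_R ≈ 0.789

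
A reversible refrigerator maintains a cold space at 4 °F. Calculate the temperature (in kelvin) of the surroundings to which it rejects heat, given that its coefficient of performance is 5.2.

T_C = 4 °F → (4 − 32) × 5/9 = -15.56 °C = 257.59 K.
COP_R = T_C/(T_H − T_C) ⇒ T_H = T_C·(1 + 1/COP_R) = 257.59 × (1 + 1/5.2) = 307 K.

T_H ≈ 307 K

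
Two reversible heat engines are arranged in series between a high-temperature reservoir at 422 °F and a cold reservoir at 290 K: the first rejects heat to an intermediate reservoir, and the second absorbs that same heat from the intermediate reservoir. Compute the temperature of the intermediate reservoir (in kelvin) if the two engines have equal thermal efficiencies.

T_H = 422 °F → (422 − 32) × 5/9 = 216.67 °C = 489.82 K.
Equal efficiencies require 1 − T_m/T_H = 1 − T_C/T_m, i.e. T_m/T_H = T_C/T_m, so T_m = √(T_H·T_C) = √(489.82 × 290.00) = 377 K.

T_m ≈ 377 K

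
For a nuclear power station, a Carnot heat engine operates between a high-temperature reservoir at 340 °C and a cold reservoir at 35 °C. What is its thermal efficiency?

T_H = 340 °C → 340 + 273.15 = 613.15 K.
T_C = 35 °C → 35 + 273.15 = 308.15 K.
For a reversible engine, η = 1 − T_C/T_H = 1 − 308.15/613.15 = 0.497.

η ≈ 0.497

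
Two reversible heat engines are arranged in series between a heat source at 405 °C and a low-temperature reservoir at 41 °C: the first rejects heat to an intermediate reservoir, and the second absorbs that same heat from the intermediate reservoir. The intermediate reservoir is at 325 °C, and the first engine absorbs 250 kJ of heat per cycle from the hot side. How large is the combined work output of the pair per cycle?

T_H = 405 °C → 405 + 273.15 = 678.15 K.
T_C = 41 °C → 41 + 273.15 = 314.15 K.
Two reversible stages in series are equivalent to a single Carnot engine between T_H and T_C, so η_total = 1 − T_C/T_H = 1 − 314.15/678.15 = 0.5368.
W_total = η_total · Q_H = 0.5368 × 250 = 134 kJ.

W_total ≈ 134 kJ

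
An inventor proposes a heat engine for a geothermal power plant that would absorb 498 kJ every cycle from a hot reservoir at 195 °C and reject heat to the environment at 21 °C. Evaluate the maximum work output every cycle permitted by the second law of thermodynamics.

T_H = 195 °C → 195 + 273.15 = 468.15 K.
T_C = 21 °C → 21 + 273.15 = 294.15 K.
The upper bound on efficiency is η_max = 1 − T_C/T_H = 1 − 294.15/468.15 = 0.3717.
W_max = η_max · Q_H = 0.3717 × 498 = 185 kJ.

W_max ≈ 185 kJ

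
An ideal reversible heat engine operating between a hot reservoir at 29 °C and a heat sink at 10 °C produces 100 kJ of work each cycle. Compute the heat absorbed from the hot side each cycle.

T_H = 29 °C → 29 + 273.15 = 302.15 K.
T_C = 10 °C → 10 + 273.15 = 283.15 K.
For a reversible engine, η = 1 − T_C/T_H = 1 − 283.15/302.15 = 0.0629.
Q_H = W/η = 100/0.0629 = 1590 kJ.

Q_H ≈ 1590 kJ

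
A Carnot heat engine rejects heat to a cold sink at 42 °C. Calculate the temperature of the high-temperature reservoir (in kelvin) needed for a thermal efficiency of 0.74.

T_C = 42 °C → 42 + 273.15 = 315.15 K.
From η = 1 − T_C/T_H, solving for T_H gives T_H = T_C/(1 − η) = 315.15/(1 − 0.74) = 1210 K.

T_H ≈ 1210 K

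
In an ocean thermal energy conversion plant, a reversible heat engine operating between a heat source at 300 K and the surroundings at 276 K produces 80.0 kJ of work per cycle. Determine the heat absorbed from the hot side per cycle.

Q_H ≈ 1000 kJ

Carnot efficiency: η = 1 − T_C/T_H = 1 − 276.00/300.00 = 0.0800.
Q_H = W/η = 80.0/0.0800 = 1000 kJ.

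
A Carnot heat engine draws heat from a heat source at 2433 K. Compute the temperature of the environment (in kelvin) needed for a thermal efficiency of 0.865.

T_C ≈ 328 K

From η = 1 − T_C/T_H, T_C = T_H·(1 − η) = 2433.00 × (1 − 0.865) = 328 K.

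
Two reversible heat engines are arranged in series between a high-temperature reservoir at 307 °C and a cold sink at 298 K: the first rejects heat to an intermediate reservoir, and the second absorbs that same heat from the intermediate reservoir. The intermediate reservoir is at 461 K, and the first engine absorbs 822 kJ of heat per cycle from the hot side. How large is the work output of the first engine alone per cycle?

T_H = 307 °C → 307 + 273.15 = 580.15 K.
First-stage efficiency η₁ = 1 − T_m/T_H = 1 − 461.00/580.15 = 0.2054.
W₁ = η₁·Q_H = 0.2054 × 822 = 169 kJ.

W₁ ≈ 169 kJ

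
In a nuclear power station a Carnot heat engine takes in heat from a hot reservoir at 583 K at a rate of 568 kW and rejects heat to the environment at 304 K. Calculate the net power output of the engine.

η_rev = 1 − T_C/T_H = 1 − 304.00/583.00 = 0.4786.
W = η·Q_H = 0.4786 × 568 = 272 kW.

Ẇ ≈ 272 kW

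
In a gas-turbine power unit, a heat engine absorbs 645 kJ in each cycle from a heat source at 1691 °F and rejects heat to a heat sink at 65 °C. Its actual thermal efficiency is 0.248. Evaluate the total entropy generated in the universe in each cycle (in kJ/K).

T_H = 1691 °F → (1691 − 32) × 5/9 = 921.67 °C = 1194.82 K.
T_C = 65 °C → 65 + 273.15 = 338.15 K.
W = η·Q_H = 0.248 × 645 = 160.0 kJ, so Q_C = Q_H − W = 485.0 kJ.
Reservoir entropy changes: ΔS_H = −Q_H/T_H = −645/1194.82 = -0.5398 kJ/K and ΔS_C = +Q_C/T_C = 485.0/338.15 = 1.434 kJ/K.
ΔS_univ = −Q_H/T_H + Q_C/T_C = 0.8946 kJ/K (> 0, since η = 0.248 < η_Carnot = 0.717).

ΔS_univ ≈ 0.8946 kJ/K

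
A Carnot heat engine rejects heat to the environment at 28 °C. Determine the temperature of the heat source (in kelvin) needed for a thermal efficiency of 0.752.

T_C = 28 °C → 28 + 273.15 = 301.15 K.
From η = 1 − T_C/T_H, solving for T_H gives T_H = T_C/(1 − η) = 301.15/(1 − 0.752) = 1210 K.

T_H ≈ 1210 K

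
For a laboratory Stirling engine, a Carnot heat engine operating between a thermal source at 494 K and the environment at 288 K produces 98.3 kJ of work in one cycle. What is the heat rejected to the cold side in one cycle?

For a reversible engine, η = 1 − T_C/T_H = 1 − 288.00/494.00 = 0.4170.
Since Q_C/Q_H = T_C/T_H and Q_H = W/η, Q_C = W·T_C/(T_H − T_C) = 98.3 × 288.00/206.00 = 137.4 kJ.

Q_C ≈ 137.4 kJ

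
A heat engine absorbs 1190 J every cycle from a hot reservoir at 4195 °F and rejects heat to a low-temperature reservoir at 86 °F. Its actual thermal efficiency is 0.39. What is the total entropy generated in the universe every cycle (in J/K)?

ΔS_univ ≈ 1.934 J/K

T_H = 4195 °F → (4195 − 32) × 5/9 = 2312.78 °C = 2585.93 K.
T_C = 86 °F → (86 − 32) × 5/9 = 30.00 °C = 303.15 K.
W = η·Q_H = 0.39 × 1190 = 464.1 J, so Q_C = Q_H − W = 725.9 J.
The hot reservoir loses entropy Q_H/T_H = 1190/2585.93 = 0.4602 J/K; the cold reservoir gains Q_C/T_C = 725.9/303.15 = 2.395 J/K.
ΔS_univ = −Q_H/T_H + Q_C/T_C = 1.934 J/K (> 0, since η = 0.39 < η_Carnot = 0.883).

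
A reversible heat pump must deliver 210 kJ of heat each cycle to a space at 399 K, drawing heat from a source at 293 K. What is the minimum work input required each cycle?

COP_HP = T_H/(T_H − T_C) = 399.00/106.00 = 3.7642.
W = Q_H/COP_HP = 210/3.7642 = 55.79 kJ.

W_in ≈ 55.79 kJ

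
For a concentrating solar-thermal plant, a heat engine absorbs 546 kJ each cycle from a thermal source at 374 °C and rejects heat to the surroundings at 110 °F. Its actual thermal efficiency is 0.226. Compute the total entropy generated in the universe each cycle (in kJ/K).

T_H = 374 °C → 374 + 273.15 = 647.15 K.
T_C = 110 °F → (110 − 32) × 5/9 = 43.33 °C = 316.48 K.
W = η·Q_H = 0.226 × 546 = 123.4 kJ, so Q_C = Q_H − W = 422.6 kJ.
Entropy balance on the reservoirs: −Q_H/T_H = -0.8437 kJ/K, +Q_C/T_C = 1.335 kJ/K.
ΔS_univ = −Q_H/T_H + Q_C/T_C = 0.492 kJ/K (> 0, since η = 0.226 < η_Carnot = 0.511).

ΔS_univ ≈ 0.492 kJ/K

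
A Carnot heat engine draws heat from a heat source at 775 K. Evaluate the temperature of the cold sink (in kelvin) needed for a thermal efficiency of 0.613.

T_C ≈ 299.9 K

From η = 1 − T_C/T_H, T_C = T_H·(1 − η) = 775.00 × (1 − 0.613) = 299.9 K.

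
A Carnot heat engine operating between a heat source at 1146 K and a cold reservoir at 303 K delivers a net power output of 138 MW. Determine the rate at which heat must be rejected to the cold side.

Carnot efficiency: η = 1 − T_C/T_H = 1 − 303.00/1146.00 = 0.7356.
Since Q_C/Q_H = T_C/T_H and Q_H = W/η, Q_C = W·T_C/(T_H − T_C) = 138 × 303.00/843.00 = 49.6 MW.

Q̇_C ≈ 49.6 MW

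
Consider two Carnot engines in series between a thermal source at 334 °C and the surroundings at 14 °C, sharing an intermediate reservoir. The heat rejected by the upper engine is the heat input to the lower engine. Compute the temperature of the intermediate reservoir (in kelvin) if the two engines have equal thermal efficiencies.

T_H = 334 °C → 334 + 273.15 = 607.15 K.
T_C = 14 °C → 14 + 273.15 = 287.15 K.
Equal efficiencies require 1 − T_m/T_H = 1 − T_C/T_m, i.e. T_m/T_H = T_C/T_m, so T_m = √(T_H·T_C) = √(607.15 × 287.15) = 417.5 K.

T_m ≈ 417.5 K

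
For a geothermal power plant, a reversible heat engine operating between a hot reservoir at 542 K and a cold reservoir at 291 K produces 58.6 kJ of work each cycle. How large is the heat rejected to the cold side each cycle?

Q_C ≈ 67.94 kJ

Since the cycle is reversible, η = 1 − T_C/T_H = 1 − 291.00/542.00 = 0.4631.
Since Q_C/Q_H = T_C/T_H and Q_H = W/η, Q_C = W·T_C/(T_H − T_C) = 58.6 × 291.00/251.00 = 67.94 kJ.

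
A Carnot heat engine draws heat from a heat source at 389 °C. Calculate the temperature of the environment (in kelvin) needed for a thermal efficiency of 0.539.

T_H = 389 °C → 389 + 273.15 = 662.15 K.
From η = 1 − T_C/T_H, T_C = T_H·(1 − η) = 662.15 × (1 − 0.539) = 305.3 K.

T_C ≈ 305.3 K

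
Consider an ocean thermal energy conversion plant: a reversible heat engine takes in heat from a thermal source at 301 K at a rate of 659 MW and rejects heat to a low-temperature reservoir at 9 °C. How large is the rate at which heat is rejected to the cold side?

Q̇_C ≈ 617.7 MW

T_C = 9 °C → 9 + 273.15 = 282.15 K.
Carnot efficiency: η = 1 − T_C/T_H = 1 − 282.15/301.00 = 0.0626.
For a reversible cycle Q_C/Q_H = T_C/T_H, so Q_C = 659 × 282.15/301.00 = 617.7 MW.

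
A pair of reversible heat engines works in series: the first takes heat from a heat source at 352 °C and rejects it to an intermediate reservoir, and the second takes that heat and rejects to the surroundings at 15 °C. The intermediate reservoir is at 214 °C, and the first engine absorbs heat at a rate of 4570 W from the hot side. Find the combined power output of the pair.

T_H = 352 °C → 352 + 273.15 = 625.15 K.
T_C = 15 °C → 15 + 273.15 = 288.15 K.
Two reversible stages in series are equivalent to a single Carnot engine between T_H and T_C, so η_total = 1 − T_C/T_H = 1 − 288.15/625.15 = 0.5391.
W_total = η_total · Q_H = 0.5391 × 4570 = 2464 W.

Ẇ_total ≈ 2464 W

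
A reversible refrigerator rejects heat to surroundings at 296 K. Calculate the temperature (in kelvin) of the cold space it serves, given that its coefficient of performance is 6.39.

COP_R = T_C/(T_H − T_C) ⇒ T_C = T_H·COP_R/(1 + COP_R) = 296.00 × 6.39/(1 + 6.39) = 255.9 K.

T_C ≈ 255.9 K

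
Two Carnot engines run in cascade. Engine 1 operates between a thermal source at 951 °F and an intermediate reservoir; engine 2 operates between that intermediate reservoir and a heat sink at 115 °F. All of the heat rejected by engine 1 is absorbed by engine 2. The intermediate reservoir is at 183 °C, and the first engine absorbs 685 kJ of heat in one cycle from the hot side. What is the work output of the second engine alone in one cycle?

T_H = 951 °F → (951 − 32) × 5/9 = 510.56 °C = 783.71 K.
T_C = 115 °F → (115 − 32) × 5/9 = 46.11 °C = 319.26 K.
T_m = 183 °C → 183 + 273.15 = 456.15 K.
Heat entering the second stage: Q_m = Q_H·(T_m/T_H) = 685 × 456.15/783.71 = 399 kJ.
Second-stage efficiency η₂ = 1 − T_C/T_m = 1 − 319.26/456.15 = 0.3001, so W₂ = η₂·Q_m = 120 kJ.

W₂ ≈ 120 kJ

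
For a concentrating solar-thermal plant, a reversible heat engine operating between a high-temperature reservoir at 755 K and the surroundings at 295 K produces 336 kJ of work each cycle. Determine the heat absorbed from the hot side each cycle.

Q_H ≈ 551 kJ

η_rev = 1 − T_C/T_H = 1 − 295.00/755.00 = 0.6093.
Q_H = W/η = 336/0.6093 = 551 kJ.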